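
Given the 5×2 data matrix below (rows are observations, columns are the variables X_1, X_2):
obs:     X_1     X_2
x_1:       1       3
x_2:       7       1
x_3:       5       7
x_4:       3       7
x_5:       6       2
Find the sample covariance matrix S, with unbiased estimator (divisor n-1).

Step 1 — column means:
  mean(X_1) = (1 + 7 + 5 + 3 + 6) / 5 = 22/5 = 4.4
  mean(X_2) = (3 + 1 + 7 + 7 + 2) / 5 = 20/5 = 4

Step 2 — sample covariance S[i,j] = (1/(n-1)) · Σ_k (x_{k,i} - mean_i) · (x_{k,j} - mean_j), with n-1 = 4.
  S[X_1,X_1] = ((-3.4)·(-3.4) + (2.6)·(2.6) + (0.6)·(0.6) + (-1.4)·(-1.4) + (1.6)·(1.6)) / 4 = 23.2/4 = 5.8
  S[X_1,X_2] = ((-3.4)·(-1) + (2.6)·(-3) + (0.6)·(3) + (-1.4)·(3) + (1.6)·(-2)) / 4 = -10/4 = -2.5
  S[X_2,X_2] = ((-1)·(-1) + (-3)·(-3) + (3)·(3) + (3)·(3) + (-2)·(-2)) / 4 = 32/4 = 8

S is symmetric (S[j,i] = S[i,j]). Assembling:

S = [[5.8, -2.5],
 [-2.5, 8]]


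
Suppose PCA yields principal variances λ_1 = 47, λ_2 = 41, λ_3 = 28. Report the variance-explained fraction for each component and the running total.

Step 1 — total variance = trace(Sigma) = Σ λ_i = 47 + 41 + 28 = 116.

Step 2 — fraction explained by component i = λ_i / Σ λ:
  PC1: 47/116 = 0.4052
  PC2: 41/116 = 0.3534
  PC3: 28/116 = 0.2414

Step 3 — cumulative fraction after k components = (λ_1 + ... + λ_k) / Σ λ:
  k = 1: 47/116 = 0.4052
  k = 2: (47 + 41)/116 = 88/116 = 0.7586
  k = 3: (47 + 41 + 28)/116 = 116/116 = 1

Summary (fraction, with percent):

explained: PC1 0.4052 (40.52%), PC2 0.3534 (35.34%), PC3 0.2414 (24.14%);  cumulative: 0.4052, 0.7586, 1


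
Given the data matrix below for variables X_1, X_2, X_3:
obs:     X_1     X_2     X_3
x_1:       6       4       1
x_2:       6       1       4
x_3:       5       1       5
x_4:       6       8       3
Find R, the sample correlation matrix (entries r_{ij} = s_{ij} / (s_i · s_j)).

Step 1 — column means:
  mean(X_1) = (6 + 6 + 5 + 6) / 4 = 23/4 = 5.75
  mean(X_2) = (4 + 1 + 1 + 8) / 4 = 14/4 = 3.5
  mean(X_3) = (1 + 4 + 5 + 3) / 4 = 13/4 = 3.25

Step 2 — sample variances and covariances s[i,j] = (1/(n-1)) · Σ_k (x_{k,i} - mean_i) · (x_{k,j} - mean_j), with n-1 = 3:
  s[X_1,X_1] = ((0.25)·(0.25) + (0.25)·(0.25) + (-0.75)·(-0.75) + (0.25)·(0.25)) / 3 = 0.75/3 = 0.25
  s[X_1,X_2] = ((0.25)·(0.5) + (0.25)·(-2.5) + (-0.75)·(-2.5) + (0.25)·(4.5)) / 3 = 2.5/3 = 0.8333
  s[X_1,X_3] = ((0.25)·(-2.25) + (0.25)·(0.75) + (-0.75)·(1.75) + (0.25)·(-0.25)) / 3 = -1.75/3 = -0.5833
  s[X_2,X_2] = ((0.5)·(0.5) + (-2.5)·(-2.5) + (-2.5)·(-2.5) + (4.5)·(4.5)) / 3 = 33/3 = 11
  s[X_2,X_3] = ((0.5)·(-2.25) + (-2.5)·(0.75) + (-2.5)·(1.75) + (4.5)·(-0.25)) / 3 = -8.5/3 = -2.8333
  s[X_3,X_3] = ((-2.25)·(-2.25) + (0.75)·(0.75) + (1.75)·(1.75) + (-0.25)·(-0.25)) / 3 = 8.75/3 = 2.9167
  Sample standard deviations s_i = √(s[i,i]):
  s(X_1) = √(0.25) = 0.5
  s(X_2) = √(11) = 3.3166
  s(X_3) = √(2.9167) = 1.7078

Step 3 — r_{ij} = s_{ij} / (s_i · s_j):
  r[X_1,X_1] = 1 (diagonal).
  r[X_1,X_2] = 0.8333 / (0.5 · 3.3166) = 0.8333 / 1.6583 = 0.5025
  r[X_1,X_3] = -0.5833 / (0.5 · 1.7078) = -0.5833 / 0.8539 = -0.6831
  r[X_2,X_2] = 1 (diagonal).
  r[X_2,X_3] = -2.8333 / (3.3166 · 1.7078) = -2.8333 / 5.6642 = -0.5002
  r[X_3,X_3] = 1 (diagonal).

R is symmetric with unit diagonal. Assembling:

R = [[1, 0.5025, -0.6831],
 [0.5025, 1, -0.5002],
 [-0.6831, -0.5002, 1]]


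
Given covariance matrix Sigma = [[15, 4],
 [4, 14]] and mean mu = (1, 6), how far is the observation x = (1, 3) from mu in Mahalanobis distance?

Step 1 — centre the observation: (x - mu) = (0, -3).

Step 2 — invert Sigma. det(Sigma) = 15·14 - (4)² = 194.
  Sigma^{-1} = (1/det) · [[d, -b], [-b, a]] = [[0.0722, -0.0206],
 [-0.0206, 0.0773]].

Step 3 — form the quadratic (x - mu)^T · Sigma^{-1} · (x - mu):
  Sigma^{-1} · (x - mu) = (0.0619, -0.232).
  (x - mu)^T · [Sigma^{-1} · (x - mu)] = (0)·(0.0619) + (-3)·(-0.232) = 0.6959.

Step 4 — take square root: d = √(0.6959) ≈ 0.8342.

d(x, mu) = √(0.6959) ≈ 0.8342


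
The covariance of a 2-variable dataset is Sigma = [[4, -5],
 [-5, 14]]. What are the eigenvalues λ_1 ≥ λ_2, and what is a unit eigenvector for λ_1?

Step 1 — characteristic polynomial of 2×2 Sigma:
  det(Sigma - λI) = λ² - trace · λ + det = 0.
  trace = 4 + 14 = 18, det = 4·14 - (-5)² = 31.
Step 2 — discriminant:
  Δ = trace² - 4·det = 324 - 124 = 200.
Step 3 — eigenvalues:
  λ = (trace ± √Δ)/2 = (18 ± 14.1421)/2,
  λ_1 = 16.0711,  λ_2 = 1.9289.

Step 4 — unit eigenvector for λ_1: solve (Sigma - λ_1 I)v = 0. First row:
  (4 - 16.0711)·v_x + (-5)·v_y = 0, i.e. (-12.0711)·v_x + (-5)·v_y = 0,
  so v ∝ (b, λ_1 - a) = (-5, 12.0711); multiply by -1 so the first entry is positive: u = (5, -12.0711).
  ||u|| = √((5)² + (-12.0711)²) = √(170.7107) ≈ 13.0656,
  v_1 = u/||u|| ≈ (0.3827, -0.9239) (||v_1|| = 1).

λ_1 = 16.0711,  λ_2 = 1.9289;  v_1 ≈ (0.3827, -0.9239)


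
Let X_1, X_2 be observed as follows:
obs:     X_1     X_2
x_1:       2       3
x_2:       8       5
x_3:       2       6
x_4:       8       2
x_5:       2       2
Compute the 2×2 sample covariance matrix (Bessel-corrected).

Step 1 — column means:
  mean(X_1) = (2 + 8 + 2 + 8 + 2) / 5 = 22/5 = 4.4
  mean(X_2) = (3 + 5 + 6 + 2 + 2) / 5 = 18/5 = 3.6

Step 2 — sample covariance S[i,j] = (1/(n-1)) · Σ_k (x_{k,i} - mean_i) · (x_{k,j} - mean_j), with n-1 = 4.
  S[X_1,X_1] = ((-2.4)·(-2.4) + (3.6)·(3.6) + (-2.4)·(-2.4) + (3.6)·(3.6) + (-2.4)·(-2.4)) / 4 = 43.2/4 = 10.8
  S[X_1,X_2] = ((-2.4)·(-0.6) + (3.6)·(1.4) + (-2.4)·(2.4) + (3.6)·(-1.6) + (-2.4)·(-1.6)) / 4 = -1.2/4 = -0.3
  S[X_2,X_2] = ((-0.6)·(-0.6) + (1.4)·(1.4) + (2.4)·(2.4) + (-1.6)·(-1.6) + (-1.6)·(-1.6)) / 4 = 13.2/4 = 3.3

S is symmetric (S[j,i] = S[i,j]). Assembling:

S = [[10.8, -0.3],
 [-0.3, 3.3]]


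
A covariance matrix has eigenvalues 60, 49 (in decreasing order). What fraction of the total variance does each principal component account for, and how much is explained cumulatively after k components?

Step 1 — total variance = trace(Sigma) = Σ λ_i = 60 + 49 = 109.

Step 2 — fraction explained by component i = λ_i / Σ λ:
  PC1: 60/109 = 0.5505
  PC2: 49/109 = 0.4495

Step 3 — cumulative fraction after k components = (λ_1 + ... + λ_k) / Σ λ:
  k = 1: 60/109 = 0.5505
  k = 2: (60 + 49)/109 = 109/109 = 1

Summary (fraction, with percent):

explained: PC1 0.5505 (55.05%), PC2 0.4495 (44.95%);  cumulative: 0.5505, 1


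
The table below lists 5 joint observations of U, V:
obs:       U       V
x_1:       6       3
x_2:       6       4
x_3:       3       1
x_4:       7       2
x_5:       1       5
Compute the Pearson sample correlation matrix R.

Step 1 — column means:
  mean(U) = (6 + 6 + 3 + 7 + 1) / 5 = 23/5 = 4.6
  mean(V) = (3 + 4 + 1 + 2 + 5) / 5 = 15/5 = 3

Step 2 — sample variances and covariances s[i,j] = (1/(n-1)) · Σ_k (x_{k,i} - mean_i) · (x_{k,j} - mean_j), with n-1 = 4:
  s[U,U] = ((1.4)·(1.4) + (1.4)·(1.4) + (-1.6)·(-1.6) + (2.4)·(2.4) + (-3.6)·(-3.6)) / 4 = 25.2/4 = 6.3
  s[U,V] = ((1.4)·(0) + (1.4)·(1) + (-1.6)·(-2) + (2.4)·(-1) + (-3.6)·(2)) / 4 = -5/4 = -1.25
  s[V,V] = ((0)·(0) + (1)·(1) + (-2)·(-2) + (-1)·(-1) + (2)·(2)) / 4 = 10/4 = 2.5
  Sample standard deviations s_i = √(s[i,i]):
  s(U) = √(6.3) = 2.51
  s(V) = √(2.5) = 1.5811

Step 3 — r_{ij} = s_{ij} / (s_i · s_j):
  r[U,U] = 1 (diagonal).
  r[U,V] = -1.25 / (2.51 · 1.5811) = -1.25 / 3.9686 = -0.315
  r[V,V] = 1 (diagonal).

R is symmetric with unit diagonal. Assembling:

R = [[1, -0.315],
 [-0.315, 1]]


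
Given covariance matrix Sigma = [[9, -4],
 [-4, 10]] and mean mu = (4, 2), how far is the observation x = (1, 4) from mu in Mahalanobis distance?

Step 1 — centre the observation: (x - mu) = (-3, 2).

Step 2 — invert Sigma. det(Sigma) = 9·10 - (-4)² = 74.
  Sigma^{-1} = (1/det) · [[d, -b], [-b, a]] = [[0.1351, 0.0541],
 [0.0541, 0.1216]].

Step 3 — form the quadratic (x - mu)^T · Sigma^{-1} · (x - mu):
  Sigma^{-1} · (x - mu) = (-0.2973, 0.0811).
  (x - mu)^T · [Sigma^{-1} · (x - mu)] = (-3)·(-0.2973) + (2)·(0.0811) = 1.0541.

Step 4 — take square root: d = √(1.0541) ≈ 1.0267.

d(x, mu) = √(1.0541) ≈ 1.0267


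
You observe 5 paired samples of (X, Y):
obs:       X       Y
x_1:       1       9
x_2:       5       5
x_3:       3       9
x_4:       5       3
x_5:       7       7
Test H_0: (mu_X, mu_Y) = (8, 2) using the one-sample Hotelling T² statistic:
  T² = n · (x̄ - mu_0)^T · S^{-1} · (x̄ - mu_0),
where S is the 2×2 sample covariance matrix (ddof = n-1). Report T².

Step 1 — sample mean vector:
  mean(X) = (1 + 5 + 3 + 5 + 7) / 5 = 21/5 = 4.2
  mean(Y) = (9 + 5 + 9 + 3 + 7) / 5 = 33/5 = 6.6
  x̄ = (4.2, 6.6),  deviation x̄ - mu_0 = (4.2, 6.6) - (8, 2) = (-3.8, 4.6).

Step 2 — sample covariance matrix, S[i,j] = (1/(n-1)) · Σ_k (x_{k,i} - mean_i) · (x_{k,j} - mean_j), divisor n-1 = 4:
  S[X,X] = ((-3.2)·(-3.2) + (0.8)·(0.8) + (-1.2)·(-1.2) + (0.8)·(0.8) + (2.8)·(2.8)) / 4 = 20.8/4 = 5.2
  S[X,Y] = ((-3.2)·(2.4) + (0.8)·(-1.6) + (-1.2)·(2.4) + (0.8)·(-3.6) + (2.8)·(0.4)) / 4 = -13.6/4 = -3.4
  S[Y,Y] = ((2.4)·(2.4) + (-1.6)·(-1.6) + (2.4)·(2.4) + (-3.6)·(-3.6) + (0.4)·(0.4)) / 4 = 27.2/4 = 6.8
  S = [[5.2, -3.4],
 [-3.4, 6.8]].

Step 3 — invert S. det(S) = 5.2·6.8 - (-3.4)² = 23.8.
  S^{-1} = (1/det) · [[d, -b], [-b, a]] = [[0.2857, 0.1429],
 [0.1429, 0.2185]].

Step 4 — quadratic form (x̄ - mu_0)^T · S^{-1} · (x̄ - mu_0):
  S^{-1} · (x̄ - mu_0) = (-0.4286, 0.4622),
  (x̄ - mu_0)^T · [...] = (-3.8)·(-0.4286) + (4.6)·(0.4622) = 3.7546.

Step 5 — scale by n: T² = 5 · 3.7546 = 18.7731.

T² ≈ 18.7731


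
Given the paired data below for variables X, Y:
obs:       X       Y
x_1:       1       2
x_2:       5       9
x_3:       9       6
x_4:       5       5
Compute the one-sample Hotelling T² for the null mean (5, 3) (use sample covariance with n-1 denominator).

Step 1 — sample mean vector:
  mean(X) = (1 + 5 + 9 + 5) / 4 = 20/4 = 5
  mean(Y) = (2 + 9 + 6 + 5) / 4 = 22/4 = 5.5
  x̄ = (5, 5.5),  deviation x̄ - mu_0 = (5, 5.5) - (5, 3) = (0, 2.5).

Step 2 — sample covariance matrix, S[i,j] = (1/(n-1)) · Σ_k (x_{k,i} - mean_i) · (x_{k,j} - mean_j), divisor n-1 = 3:
  S[X,X] = ((-4)·(-4) + (0)·(0) + (4)·(4) + (0)·(0)) / 3 = 32/3 = 10.6667
  S[X,Y] = ((-4)·(-3.5) + (0)·(3.5) + (4)·(0.5) + (0)·(-0.5)) / 3 = 16/3 = 5.3333
  S[Y,Y] = ((-3.5)·(-3.5) + (3.5)·(3.5) + (0.5)·(0.5) + (-0.5)·(-0.5)) / 3 = 25/3 = 8.3333
  S = [[10.6667, 5.3333],
 [5.3333, 8.3333]].

Step 3 — invert S. det(S) = 10.6667·8.3333 - (5.3333)² = 60.4444.
  S^{-1} = (1/det) · [[d, -b], [-b, a]] = [[0.1379, -0.0882],
 [-0.0882, 0.1765]].

Step 4 — quadratic form (x̄ - mu_0)^T · S^{-1} · (x̄ - mu_0):
  S^{-1} · (x̄ - mu_0) = (-0.2206, 0.4412),
  (x̄ - mu_0)^T · [...] = (0)·(-0.2206) + (2.5)·(0.4412) = 1.1029.

Step 5 — scale by n: T² = 4 · 1.1029 = 4.4118.

T² ≈ 4.4118


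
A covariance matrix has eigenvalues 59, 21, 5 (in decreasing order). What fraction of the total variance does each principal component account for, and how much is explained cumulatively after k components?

Step 1 — total variance = trace(Sigma) = Σ λ_i = 59 + 21 + 5 = 85.

Step 2 — fraction explained by component i = λ_i / Σ λ:
  PC1: 59/85 = 0.6941
  PC2: 21/85 = 0.2471
  PC3: 5/85 = 0.0588

Step 3 — cumulative fraction after k components = (λ_1 + ... + λ_k) / Σ λ:
  k = 1: 59/85 = 0.6941
  k = 2: (59 + 21)/85 = 80/85 = 0.9412
  k = 3: (59 + 21 + 5)/85 = 85/85 = 1

Summary (fraction, with percent):

explained: PC1 0.6941 (69.41%), PC2 0.2471 (24.71%), PC3 0.0588 (5.88%);  cumulative: 0.6941, 0.9412, 1


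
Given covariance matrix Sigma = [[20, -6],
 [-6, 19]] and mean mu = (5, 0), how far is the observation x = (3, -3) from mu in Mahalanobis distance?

Step 1 — centre the observation: (x - mu) = (-2, -3).

Step 2 — invert Sigma. det(Sigma) = 20·19 - (-6)² = 344.
  Sigma^{-1} = (1/det) · [[d, -b], [-b, a]] = [[0.0552, 0.0174],
 [0.0174, 0.0581]].

Step 3 — form the quadratic (x - mu)^T · Sigma^{-1} · (x - mu):
  Sigma^{-1} · (x - mu) = (-0.1628, -0.2093).
  (x - mu)^T · [Sigma^{-1} · (x - mu)] = (-2)·(-0.1628) + (-3)·(-0.2093) = 0.9535.

Step 4 — take square root: d = √(0.9535) ≈ 0.9765.

d(x, mu) = √(0.9535) ≈ 0.9765


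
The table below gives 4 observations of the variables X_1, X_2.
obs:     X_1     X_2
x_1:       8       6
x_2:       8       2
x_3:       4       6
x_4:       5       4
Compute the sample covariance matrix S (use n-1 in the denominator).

Step 1 — column means:
  mean(X_1) = (8 + 8 + 4 + 5) / 4 = 25/4 = 6.25
  mean(X_2) = (6 + 2 + 6 + 4) / 4 = 18/4 = 4.5

Step 2 — sample covariance S[i,j] = (1/(n-1)) · Σ_k (x_{k,i} - mean_i) · (x_{k,j} - mean_j), with n-1 = 3.
  S[X_1,X_1] = ((1.75)·(1.75) + (1.75)·(1.75) + (-2.25)·(-2.25) + (-1.25)·(-1.25)) / 3 = 12.75/3 = 4.25
  S[X_1,X_2] = ((1.75)·(1.5) + (1.75)·(-2.5) + (-2.25)·(1.5) + (-1.25)·(-0.5)) / 3 = -4.5/3 = -1.5
  S[X_2,X_2] = ((1.5)·(1.5) + (-2.5)·(-2.5) + (1.5)·(1.5) + (-0.5)·(-0.5)) / 3 = 11/3 = 3.6667

S is symmetric (S[j,i] = S[i,j]). Assembling:

S = [[4.25, -1.5],
 [-1.5, 3.6667]]


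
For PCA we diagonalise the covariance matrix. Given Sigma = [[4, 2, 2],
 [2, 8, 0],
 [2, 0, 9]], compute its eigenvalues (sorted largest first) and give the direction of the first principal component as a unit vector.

Step 1 — characteristic polynomial p(λ) = det(λI - Sigma) = λ³ - tr·λ² + c_1·λ - det, where tr = trace, c_1 = sum of the principal 2×2 minors, det = det(Sigma):
  tr = 4 + 8 + 9 = 21,
  c_1 = (4·8 - (2)²) + (4·9 - (2)²) + (8·9 - (0)²) = 28 + 32 + 72 = 132,
  det = 4·(8·9 - (0)²) - (2)·((2)·9 - (0)·(2)) + (2)·((2)·(0) - 8·(2)) = 4·(72) - (2)·(18) + (2)·(-16) = 220.
  So p(λ) = λ³ - 21λ² + 132λ - 220.
Step 2 — look for an integer root (rational root theorem: any rational root is an integer divisor of 220). Testing λ = 10:
  p(10) = 1000 - 2100 + 1320 - 220 = 0  ✓
  Dividing out (λ - 10): p(λ) = (λ - 10)(λ² - 11λ + 22).
Step 3 — remaining eigenvalues from the quadratic λ² - 11λ + 22 = 0:
  Δ = 11² - 4·22 = 121 - 88 = 33,  λ = (11 ± √33)/2 = (11 ± 5.7446)/2 ≈ 8.3723 or 2.6277.
  Sorted: λ_1 = 10,  λ_2 = 8.3723,  λ_3 = 2.6277  (check: sum = 21 = tr ✓).

Step 4 — unit eigenvector for λ_1 = 10: v spans the null space of (Sigma - λ_1 I), whose rows are
  r_1 = (-6, 2, 2),  r_2 = (2, -2, 0),  r_3 = (2, 0, -1).
  v is orthogonal to every row, so take v ∝ r_1 × r_2 = ((2)·(0) - (2)·(-2), (2)·(2) - (-6)·(0), (-6)·(-2) - (2)·(2)) = (4, 4, 8).
  Rescale (divide by 4): u = (1, 1, 2).
  ||u|| = √((1)² + (1)² + (2)²) = √(6) ≈ 2.4495,  v_1 = u/||u|| ≈ (0.4082, 0.4082, 0.8165) (||v_1|| = 1).

λ_1 = 10,  λ_2 = 8.3723,  λ_3 = 2.6277;  v_1 ≈ (0.4082, 0.4082, 0.8165)


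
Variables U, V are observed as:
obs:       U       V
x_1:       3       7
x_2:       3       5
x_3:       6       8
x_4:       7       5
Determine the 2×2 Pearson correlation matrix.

Step 1 — column means:
  mean(U) = (3 + 3 + 6 + 7) / 4 = 19/4 = 4.75
  mean(V) = (7 + 5 + 8 + 5) / 4 = 25/4 = 6.25

Step 2 — sample variances and covariances s[i,j] = (1/(n-1)) · Σ_k (x_{k,i} - mean_i) · (x_{k,j} - mean_j), with n-1 = 3:
  s[U,U] = ((-1.75)·(-1.75) + (-1.75)·(-1.75) + (1.25)·(1.25) + (2.25)·(2.25)) / 3 = 12.75/3 = 4.25
  s[U,V] = ((-1.75)·(0.75) + (-1.75)·(-1.25) + (1.25)·(1.75) + (2.25)·(-1.25)) / 3 = 0.25/3 = 0.0833
  s[V,V] = ((0.75)·(0.75) + (-1.25)·(-1.25) + (1.75)·(1.75) + (-1.25)·(-1.25)) / 3 = 6.75/3 = 2.25
  Sample standard deviations s_i = √(s[i,i]):
  s(U) = √(4.25) = 2.0616
  s(V) = √(2.25) = 1.5

Step 3 — r_{ij} = s_{ij} / (s_i · s_j):
  r[U,U] = 1 (diagonal).
  r[U,V] = 0.0833 / (2.0616 · 1.5) = 0.0833 / 3.0923 = 0.0269
  r[V,V] = 1 (diagonal).

R is symmetric with unit diagonal. Assembling:

R = [[1, 0.0269],
 [0.0269, 1]]


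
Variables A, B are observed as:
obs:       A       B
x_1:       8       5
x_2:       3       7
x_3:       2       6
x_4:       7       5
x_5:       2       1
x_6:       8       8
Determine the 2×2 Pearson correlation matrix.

Step 1 — column means:
  mean(A) = (8 + 3 + 2 + 7 + 2 + 8) / 6 = 30/6 = 5
  mean(B) = (5 + 7 + 6 + 5 + 1 + 8) / 6 = 32/6 = 5.3333

Step 2 — sample variances and covariances s[i,j] = (1/(n-1)) · Σ_k (x_{k,i} - mean_i) · (x_{k,j} - mean_j), with n-1 = 5:
  s[A,A] = ((3)·(3) + (-2)·(-2) + (-3)·(-3) + (2)·(2) + (-3)·(-3) + (3)·(3)) / 5 = 44/5 = 8.8
  s[A,B] = ((3)·(-0.3333) + (-2)·(1.6667) + (-3)·(0.6667) + (2)·(-0.3333) + (-3)·(-4.3333) + (3)·(2.6667)) / 5 = 14/5 = 2.8
  s[B,B] = ((-0.3333)·(-0.3333) + (1.6667)·(1.6667) + (0.6667)·(0.6667) + (-0.3333)·(-0.3333) + (-4.3333)·(-4.3333) + (2.6667)·(2.6667)) / 5 = 29.3333/5 = 5.8667
  Sample standard deviations s_i = √(s[i,i]):
  s(A) = √(8.8) = 2.9665
  s(B) = √(5.8667) = 2.4221

Step 3 — r_{ij} = s_{ij} / (s_i · s_j):
  r[A,A] = 1 (diagonal).
  r[A,B] = 2.8 / (2.9665 · 2.4221) = 2.8 / 7.1852 = 0.3897
  r[B,B] = 1 (diagonal).

R is symmetric with unit diagonal. Assembling:

R = [[1, 0.3897],
 [0.3897, 1]]


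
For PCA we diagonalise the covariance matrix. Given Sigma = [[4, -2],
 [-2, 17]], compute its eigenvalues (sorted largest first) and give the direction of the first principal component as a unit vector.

Step 1 — characteristic polynomial of 2×2 Sigma:
  det(Sigma - λI) = λ² - trace · λ + det = 0.
  trace = 4 + 17 = 21, det = 4·17 - (-2)² = 64.
Step 2 — discriminant:
  Δ = trace² - 4·det = 441 - 256 = 185.
Step 3 — eigenvalues:
  λ = (trace ± √Δ)/2 = (21 ± 13.6015)/2,
  λ_1 = 17.3007,  λ_2 = 3.6993.

Step 4 — unit eigenvector for λ_1: solve (Sigma - λ_1 I)v = 0. First row:
  (4 - 17.3007)·v_x + (-2)·v_y = 0, i.e. (-13.3007)·v_x + (-2)·v_y = 0,
  so v ∝ (b, λ_1 - a) = (-2, 13.3007); multiply by -1 so the first entry is positive: u = (2, -13.3007).
  ||u|| = √((2)² + (-13.3007)²) = √(180.9096) ≈ 13.4503,
  v_1 = u/||u|| ≈ (0.1487, -0.9889) (||v_1|| = 1).

λ_1 = 17.3007,  λ_2 = 3.6993;  v_1 ≈ (0.1487, -0.9889)


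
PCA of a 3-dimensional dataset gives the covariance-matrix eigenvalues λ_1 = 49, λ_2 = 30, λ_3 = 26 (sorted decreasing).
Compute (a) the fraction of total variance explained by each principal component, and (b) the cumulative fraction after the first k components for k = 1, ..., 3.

Step 1 — total variance = trace(Sigma) = Σ λ_i = 49 + 30 + 26 = 105.

Step 2 — fraction explained by component i = λ_i / Σ λ:
  PC1: 49/105 = 0.4667
  PC2: 30/105 = 0.2857
  PC3: 26/105 = 0.2476

Step 3 — cumulative fraction after k components = (λ_1 + ... + λ_k) / Σ λ:
  k = 1: 49/105 = 0.4667
  k = 2: (49 + 30)/105 = 79/105 = 0.7524
  k = 3: (49 + 30 + 26)/105 = 105/105 = 1

Summary (fraction, with percent):

explained: PC1 0.4667 (46.67%), PC2 0.2857 (28.57%), PC3 0.2476 (24.76%);  cumulative: 0.4667, 0.7524, 1


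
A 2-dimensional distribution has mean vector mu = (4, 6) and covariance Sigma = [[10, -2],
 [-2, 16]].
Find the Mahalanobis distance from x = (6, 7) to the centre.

Step 1 — centre the observation: (x - mu) = (2, 1).

Step 2 — invert Sigma. det(Sigma) = 10·16 - (-2)² = 156.
  Sigma^{-1} = (1/det) · [[d, -b], [-b, a]] = [[0.1026, 0.0128],
 [0.0128, 0.0641]].

Step 3 — form the quadratic (x - mu)^T · Sigma^{-1} · (x - mu):
  Sigma^{-1} · (x - mu) = (0.2179, 0.0897).
  (x - mu)^T · [Sigma^{-1} · (x - mu)] = (2)·(0.2179) + (1)·(0.0897) = 0.5256.

Step 4 — take square root: d = √(0.5256) ≈ 0.725.

d(x, mu) = √(0.5256) ≈ 0.725


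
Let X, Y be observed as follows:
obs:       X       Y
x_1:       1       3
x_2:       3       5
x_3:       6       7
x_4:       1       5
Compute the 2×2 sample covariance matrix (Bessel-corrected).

Step 1 — column means:
  mean(X) = (1 + 3 + 6 + 1) / 4 = 11/4 = 2.75
  mean(Y) = (3 + 5 + 7 + 5) / 4 = 20/4 = 5

Step 2 — sample covariance S[i,j] = (1/(n-1)) · Σ_k (x_{k,i} - mean_i) · (x_{k,j} - mean_j), with n-1 = 3.
  S[X,X] = ((-1.75)·(-1.75) + (0.25)·(0.25) + (3.25)·(3.25) + (-1.75)·(-1.75)) / 3 = 16.75/3 = 5.5833
  S[X,Y] = ((-1.75)·(-2) + (0.25)·(0) + (3.25)·(2) + (-1.75)·(0)) / 3 = 10/3 = 3.3333
  S[Y,Y] = ((-2)·(-2) + (0)·(0) + (2)·(2) + (0)·(0)) / 3 = 8/3 = 2.6667

S is symmetric (S[j,i] = S[i,j]). Assembling:

S = [[5.5833, 3.3333],
 [3.3333, 2.6667]]


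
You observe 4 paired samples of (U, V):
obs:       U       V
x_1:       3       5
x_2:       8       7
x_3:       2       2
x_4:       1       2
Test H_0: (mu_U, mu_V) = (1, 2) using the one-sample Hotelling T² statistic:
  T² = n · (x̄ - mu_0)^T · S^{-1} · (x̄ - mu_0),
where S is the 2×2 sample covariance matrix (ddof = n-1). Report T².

Step 1 — sample mean vector:
  mean(U) = (3 + 8 + 2 + 1) / 4 = 14/4 = 3.5
  mean(V) = (5 + 7 + 2 + 2) / 4 = 16/4 = 4
  x̄ = (3.5, 4),  deviation x̄ - mu_0 = (3.5, 4) - (1, 2) = (2.5, 2).

Step 2 — sample covariance matrix, S[i,j] = (1/(n-1)) · Σ_k (x_{k,i} - mean_i) · (x_{k,j} - mean_j), divisor n-1 = 3:
  S[U,U] = ((-0.5)·(-0.5) + (4.5)·(4.5) + (-1.5)·(-1.5) + (-2.5)·(-2.5)) / 3 = 29/3 = 9.6667
  S[U,V] = ((-0.5)·(1) + (4.5)·(3) + (-1.5)·(-2) + (-2.5)·(-2)) / 3 = 21/3 = 7
  S[V,V] = ((1)·(1) + (3)·(3) + (-2)·(-2) + (-2)·(-2)) / 3 = 18/3 = 6
  S = [[9.6667, 7],
 [7, 6]].

Step 3 — invert S. det(S) = 9.6667·6 - (7)² = 9.
  S^{-1} = (1/det) · [[d, -b], [-b, a]] = [[0.6667, -0.7778],
 [-0.7778, 1.0741]].

Step 4 — quadratic form (x̄ - mu_0)^T · S^{-1} · (x̄ - mu_0):
  S^{-1} · (x̄ - mu_0) = (0.1111, 0.2037),
  (x̄ - mu_0)^T · [...] = (2.5)·(0.1111) + (2)·(0.2037) = 0.6852.

Step 5 — scale by n: T² = 4 · 0.6852 = 2.7407.

T² ≈ 2.7407


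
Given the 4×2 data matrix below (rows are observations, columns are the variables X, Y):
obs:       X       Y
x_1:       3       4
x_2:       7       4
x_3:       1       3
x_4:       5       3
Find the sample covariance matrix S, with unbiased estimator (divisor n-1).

Step 1 — column means:
  mean(X) = (3 + 7 + 1 + 5) / 4 = 16/4 = 4
  mean(Y) = (4 + 4 + 3 + 3) / 4 = 14/4 = 3.5

Step 2 — sample covariance S[i,j] = (1/(n-1)) · Σ_k (x_{k,i} - mean_i) · (x_{k,j} - mean_j), with n-1 = 3.
  S[X,X] = ((-1)·(-1) + (3)·(3) + (-3)·(-3) + (1)·(1)) / 3 = 20/3 = 6.6667
  S[X,Y] = ((-1)·(0.5) + (3)·(0.5) + (-3)·(-0.5) + (1)·(-0.5)) / 3 = 2/3 = 0.6667
  S[Y,Y] = ((0.5)·(0.5) + (0.5)·(0.5) + (-0.5)·(-0.5) + (-0.5)·(-0.5)) / 3 = 1/3 = 0.3333

S is symmetric (S[j,i] = S[i,j]). Assembling:

S = [[6.6667, 0.6667],
 [0.6667, 0.3333]]


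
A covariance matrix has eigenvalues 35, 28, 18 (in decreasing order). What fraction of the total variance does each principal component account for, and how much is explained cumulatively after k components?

Step 1 — total variance = trace(Sigma) = Σ λ_i = 35 + 28 + 18 = 81.

Step 2 — fraction explained by component i = λ_i / Σ λ:
  PC1: 35/81 = 0.4321
  PC2: 28/81 = 0.3457
  PC3: 18/81 = 0.2222

Step 3 — cumulative fraction after k components = (λ_1 + ... + λ_k) / Σ λ:
  k = 1: 35/81 = 0.4321
  k = 2: (35 + 28)/81 = 63/81 = 0.7778
  k = 3: (35 + 28 + 18)/81 = 81/81 = 1

Summary (fraction, with percent):

explained: PC1 0.4321 (43.21%), PC2 0.3457 (34.57%), PC3 0.2222 (22.22%);  cumulative: 0.4321, 0.7778, 1


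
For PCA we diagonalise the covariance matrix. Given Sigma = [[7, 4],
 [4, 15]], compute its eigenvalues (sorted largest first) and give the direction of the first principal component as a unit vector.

Step 1 — characteristic polynomial of 2×2 Sigma:
  det(Sigma - λI) = λ² - trace · λ + det = 0.
  trace = 7 + 15 = 22, det = 7·15 - (4)² = 89.
Step 2 — discriminant:
  Δ = trace² - 4·det = 484 - 356 = 128.
Step 3 — eigenvalues:
  λ = (trace ± √Δ)/2 = (22 ± 11.3137)/2,
  λ_1 = 16.6569,  λ_2 = 5.3431.

Step 4 — unit eigenvector for λ_1: solve (Sigma - λ_1 I)v = 0. First row:
  (7 - 16.6569)·v_x + (4)·v_y = 0, i.e. (-9.6569)·v_x + (4)·v_y = 0,
  so v ∝ (b, λ_1 - a) = (4, 9.6569) = u.
  ||u|| = √((4)² + (9.6569)²) = √(109.2548) ≈ 10.4525,
  v_1 = u/||u|| ≈ (0.3827, 0.9239) (||v_1|| = 1).

λ_1 = 16.6569,  λ_2 = 5.3431;  v_1 ≈ (0.3827, 0.9239)


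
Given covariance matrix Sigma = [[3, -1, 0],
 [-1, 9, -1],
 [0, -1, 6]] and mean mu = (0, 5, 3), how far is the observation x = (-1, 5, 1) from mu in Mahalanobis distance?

Step 1 — centre the observation: (x - mu) = (-1, 0, -2).

Step 2 — invert Sigma (cofactor / det for 3×3, or solve directly):
  Sigma^{-1} = [[0.3464, 0.0392, 0.0065],
 [0.0392, 0.1176, 0.0196],
 [0.0065, 0.0196, 0.1699]].

Step 3 — form the quadratic (x - mu)^T · Sigma^{-1} · (x - mu):
  Sigma^{-1} · (x - mu) = (-0.3595, -0.0784, -0.3464).
  (x - mu)^T · [Sigma^{-1} · (x - mu)] = (-1)·(-0.3595) + (0)·(-0.0784) + (-2)·(-0.3464) = 1.0523.

Step 4 — take square root: d = √(1.0523) ≈ 1.0258.

d(x, mu) = √(1.0523) ≈ 1.0258


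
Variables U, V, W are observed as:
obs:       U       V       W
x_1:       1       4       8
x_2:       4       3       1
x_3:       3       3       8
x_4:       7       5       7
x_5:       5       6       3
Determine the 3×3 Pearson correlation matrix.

Step 1 — column means:
  mean(U) = (1 + 4 + 3 + 7 + 5) / 5 = 20/5 = 4
  mean(V) = (4 + 3 + 3 + 5 + 6) / 5 = 21/5 = 4.2
  mean(W) = (8 + 1 + 8 + 7 + 3) / 5 = 27/5 = 5.4

Step 2 — sample variances and covariances s[i,j] = (1/(n-1)) · Σ_k (x_{k,i} - mean_i) · (x_{k,j} - mean_j), with n-1 = 4:
  s[U,U] = ((-3)·(-3) + (0)·(0) + (-1)·(-1) + (3)·(3) + (1)·(1)) / 4 = 20/4 = 5
  s[U,V] = ((-3)·(-0.2) + (0)·(-1.2) + (-1)·(-1.2) + (3)·(0.8) + (1)·(1.8)) / 4 = 6/4 = 1.5
  s[U,W] = ((-3)·(2.6) + (0)·(-4.4) + (-1)·(2.6) + (3)·(1.6) + (1)·(-2.4)) / 4 = -8/4 = -2
  s[V,V] = ((-0.2)·(-0.2) + (-1.2)·(-1.2) + (-1.2)·(-1.2) + (0.8)·(0.8) + (1.8)·(1.8)) / 4 = 6.8/4 = 1.7
  s[V,W] = ((-0.2)·(2.6) + (-1.2)·(-4.4) + (-1.2)·(2.6) + (0.8)·(1.6) + (1.8)·(-2.4)) / 4 = -1.4/4 = -0.35
  s[W,W] = ((2.6)·(2.6) + (-4.4)·(-4.4) + (2.6)·(2.6) + (1.6)·(1.6) + (-2.4)·(-2.4)) / 4 = 41.2/4 = 10.3
  Sample standard deviations s_i = √(s[i,i]):
  s(U) = √(5) = 2.2361
  s(V) = √(1.7) = 1.3038
  s(W) = √(10.3) = 3.2094

Step 3 — r_{ij} = s_{ij} / (s_i · s_j):
  r[U,U] = 1 (diagonal).
  r[U,V] = 1.5 / (2.2361 · 1.3038) = 1.5 / 2.9155 = 0.5145
  r[U,W] = -2 / (2.2361 · 3.2094) = -2 / 7.1764 = -0.2787
  r[V,V] = 1 (diagonal).
  r[V,W] = -0.35 / (1.3038 · 3.2094) = -0.35 / 4.1845 = -0.0836
  r[W,W] = 1 (diagonal).

R is symmetric with unit diagonal. Assembling:

R = [[1, 0.5145, -0.2787],
 [0.5145, 1, -0.0836],
 [-0.2787, -0.0836, 1]]


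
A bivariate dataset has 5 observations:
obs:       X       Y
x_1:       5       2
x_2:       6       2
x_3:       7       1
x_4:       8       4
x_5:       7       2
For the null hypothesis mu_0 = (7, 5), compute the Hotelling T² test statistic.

Step 1 — sample mean vector:
  mean(X) = (5 + 6 + 7 + 8 + 7) / 5 = 33/5 = 6.6
  mean(Y) = (2 + 2 + 1 + 4 + 2) / 5 = 11/5 = 2.2
  x̄ = (6.6, 2.2),  deviation x̄ - mu_0 = (6.6, 2.2) - (7, 5) = (-0.4, -2.8).

Step 2 — sample covariance matrix, S[i,j] = (1/(n-1)) · Σ_k (x_{k,i} - mean_i) · (x_{k,j} - mean_j), divisor n-1 = 4:
  S[X,X] = ((-1.6)·(-1.6) + (-0.6)·(-0.6) + (0.4)·(0.4) + (1.4)·(1.4) + (0.4)·(0.4)) / 4 = 5.2/4 = 1.3
  S[X,Y] = ((-1.6)·(-0.2) + (-0.6)·(-0.2) + (0.4)·(-1.2) + (1.4)·(1.8) + (0.4)·(-0.2)) / 4 = 2.4/4 = 0.6
  S[Y,Y] = ((-0.2)·(-0.2) + (-0.2)·(-0.2) + (-1.2)·(-1.2) + (1.8)·(1.8) + (-0.2)·(-0.2)) / 4 = 4.8/4 = 1.2
  S = [[1.3, 0.6],
 [0.6, 1.2]].

Step 3 — invert S. det(S) = 1.3·1.2 - (0.6)² = 1.2.
  S^{-1} = (1/det) · [[d, -b], [-b, a]] = [[1, -0.5],
 [-0.5, 1.0833]].

Step 4 — quadratic form (x̄ - mu_0)^T · S^{-1} · (x̄ - mu_0):
  S^{-1} · (x̄ - mu_0) = (1, -2.8333),
  (x̄ - mu_0)^T · [...] = (-0.4)·(1) + (-2.8)·(-2.8333) = 7.5333.

Step 5 — scale by n: T² = 5 · 7.5333 = 37.6667.

T² ≈ 37.6667


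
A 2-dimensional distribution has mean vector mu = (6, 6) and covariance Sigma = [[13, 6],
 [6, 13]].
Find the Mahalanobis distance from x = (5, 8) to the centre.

Step 1 — centre the observation: (x - mu) = (-1, 2).

Step 2 — invert Sigma. det(Sigma) = 13·13 - (6)² = 133.
  Sigma^{-1} = (1/det) · [[d, -b], [-b, a]] = [[0.0977, -0.0451],
 [-0.0451, 0.0977]].

Step 3 — form the quadratic (x - mu)^T · Sigma^{-1} · (x - mu):
  Sigma^{-1} · (x - mu) = (-0.188, 0.2406).
  (x - mu)^T · [Sigma^{-1} · (x - mu)] = (-1)·(-0.188) + (2)·(0.2406) = 0.6692.

Step 4 — take square root: d = √(0.6692) ≈ 0.818.

d(x, mu) = √(0.6692) ≈ 0.818


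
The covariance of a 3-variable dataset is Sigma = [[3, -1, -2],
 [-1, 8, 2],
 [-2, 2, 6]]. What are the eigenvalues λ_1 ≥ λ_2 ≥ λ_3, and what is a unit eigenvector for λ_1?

Step 1 — characteristic polynomial p(λ) = det(λI - Sigma) = λ³ - tr·λ² + c_1·λ - det, where tr = trace, c_1 = sum of the principal 2×2 minors, det = det(Sigma):
  tr = 3 + 8 + 6 = 17,
  c_1 = (3·8 - (-1)²) + (3·6 - (-2)²) + (8·6 - (2)²) = 23 + 14 + 44 = 81,
  det = 3·(8·6 - (2)²) - (-1)·((-1)·6 - (2)·(-2)) + (-2)·((-1)·(2) - 8·(-2)) = 3·(44) - (-1)·(-2) + (-2)·(14) = 102.
  So p(λ) = λ³ - 17λ² + 81λ - 102.
Step 2 — look for an integer root (rational root theorem: any rational root is an integer divisor of 102). Testing λ = 2:
  p(2) = 8 - 68 + 162 - 102 = 0  ✓
  Dividing out (λ - 2): p(λ) = (λ - 2)(λ² - 15λ + 51).
Step 3 — remaining eigenvalues from the quadratic λ² - 15λ + 51 = 0:
  Δ = 15² - 4·51 = 225 - 204 = 21,  λ = (15 ± √21)/2 = (15 ± 4.5826)/2 ≈ 9.7913 or 5.2087.
  Sorted: λ_1 = 9.7913,  λ_2 = 5.2087,  λ_3 = 2  (check: sum = 17 = tr ✓).

Step 4 — unit eigenvector for λ_1 ≈ 9.7913: v spans the null space of (Sigma - λ_1 I), whose rows are
  r_1 = (-6.7913, -1, -2),  r_2 = (-1, -1.7913, 2),  r_3 = (-2, 2, -3.7913).
  v is orthogonal to every row, so take v ∝ r_1 × r_2 = ((-1)·(2) - (-2)·(-1.7913), (-2)·(-1) - (-6.7913)·(2), (-6.7913)·(-1.7913) - (-1)·(-1)) ≈ (-5.5826, 15.5826, 11.1652).
  Rescale (multiply by -1 so the first nonzero entry is positive): u = (5.5826, -15.5826, -11.1652).
  ||u|| = √((5.5826)² + (-15.5826)² + (-11.1652)²) = √(398.6424) ≈ 19.966,  v_1 = u/||u|| ≈ (0.2796, -0.7805, -0.5592) (||v_1|| = 1).

λ_1 = 9.7913,  λ_2 = 5.2087,  λ_3 = 2;  v_1 ≈ (0.2796, -0.7805, -0.5592)


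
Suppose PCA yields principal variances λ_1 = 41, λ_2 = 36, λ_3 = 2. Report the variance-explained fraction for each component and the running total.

Step 1 — total variance = trace(Sigma) = Σ λ_i = 41 + 36 + 2 = 79.

Step 2 — fraction explained by component i = λ_i / Σ λ:
  PC1: 41/79 = 0.519
  PC2: 36/79 = 0.4557
  PC3: 2/79 = 0.0253

Step 3 — cumulative fraction after k components = (λ_1 + ... + λ_k) / Σ λ:
  k = 1: 41/79 = 0.519
  k = 2: (41 + 36)/79 = 77/79 = 0.9747
  k = 3: (41 + 36 + 2)/79 = 79/79 = 1

Summary (fraction, with percent):

explained: PC1 0.519 (51.9%), PC2 0.4557 (45.57%), PC3 0.0253 (2.53%);  cumulative: 0.519, 0.9747, 1


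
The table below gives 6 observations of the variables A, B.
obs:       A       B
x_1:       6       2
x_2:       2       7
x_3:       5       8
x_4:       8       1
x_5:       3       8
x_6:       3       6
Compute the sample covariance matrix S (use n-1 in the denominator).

Step 1 — column means:
  mean(A) = (6 + 2 + 5 + 8 + 3 + 3) / 6 = 27/6 = 4.5
  mean(B) = (2 + 7 + 8 + 1 + 8 + 6) / 6 = 32/6 = 5.3333

Step 2 — sample covariance S[i,j] = (1/(n-1)) · Σ_k (x_{k,i} - mean_i) · (x_{k,j} - mean_j), with n-1 = 5.
  S[A,A] = ((1.5)·(1.5) + (-2.5)·(-2.5) + (0.5)·(0.5) + (3.5)·(3.5) + (-1.5)·(-1.5) + (-1.5)·(-1.5)) / 5 = 25.5/5 = 5.1
  S[A,B] = ((1.5)·(-3.3333) + (-2.5)·(1.6667) + (0.5)·(2.6667) + (3.5)·(-4.3333) + (-1.5)·(2.6667) + (-1.5)·(0.6667)) / 5 = -28/5 = -5.6
  S[B,B] = ((-3.3333)·(-3.3333) + (1.6667)·(1.6667) + (2.6667)·(2.6667) + (-4.3333)·(-4.3333) + (2.6667)·(2.6667) + (0.6667)·(0.6667)) / 5 = 47.3333/5 = 9.4667

S is symmetric (S[j,i] = S[i,j]). Assembling:

S = [[5.1, -5.6],
 [-5.6, 9.4667]]


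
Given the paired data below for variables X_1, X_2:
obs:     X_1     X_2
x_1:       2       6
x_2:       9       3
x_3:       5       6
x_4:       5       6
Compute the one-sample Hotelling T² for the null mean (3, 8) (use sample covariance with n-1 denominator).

Step 1 — sample mean vector:
  mean(X_1) = (2 + 9 + 5 + 5) / 4 = 21/4 = 5.25
  mean(X_2) = (6 + 3 + 6 + 6) / 4 = 21/4 = 5.25
  x̄ = (5.25, 5.25),  deviation x̄ - mu_0 = (5.25, 5.25) - (3, 8) = (2.25, -2.75).

Step 2 — sample covariance matrix, S[i,j] = (1/(n-1)) · Σ_k (x_{k,i} - mean_i) · (x_{k,j} - mean_j), divisor n-1 = 3:
  S[X_1,X_1] = ((-3.25)·(-3.25) + (3.75)·(3.75) + (-0.25)·(-0.25) + (-0.25)·(-0.25)) / 3 = 24.75/3 = 8.25
  S[X_1,X_2] = ((-3.25)·(0.75) + (3.75)·(-2.25) + (-0.25)·(0.75) + (-0.25)·(0.75)) / 3 = -11.25/3 = -3.75
  S[X_2,X_2] = ((0.75)·(0.75) + (-2.25)·(-2.25) + (0.75)·(0.75) + (0.75)·(0.75)) / 3 = 6.75/3 = 2.25
  S = [[8.25, -3.75],
 [-3.75, 2.25]].

Step 3 — invert S. det(S) = 8.25·2.25 - (-3.75)² = 4.5.
  S^{-1} = (1/det) · [[d, -b], [-b, a]] = [[0.5, 0.8333],
 [0.8333, 1.8333]].

Step 4 — quadratic form (x̄ - mu_0)^T · S^{-1} · (x̄ - mu_0):
  S^{-1} · (x̄ - mu_0) = (-1.1667, -3.1667),
  (x̄ - mu_0)^T · [...] = (2.25)·(-1.1667) + (-2.75)·(-3.1667) = 6.0833.

Step 5 — scale by n: T² = 4 · 6.0833 = 24.3333.

T² ≈ 24.3333


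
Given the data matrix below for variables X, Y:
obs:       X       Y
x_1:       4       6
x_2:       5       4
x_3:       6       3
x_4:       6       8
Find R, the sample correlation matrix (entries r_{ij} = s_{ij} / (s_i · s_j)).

Step 1 — column means:
  mean(X) = (4 + 5 + 6 + 6) / 4 = 21/4 = 5.25
  mean(Y) = (6 + 4 + 3 + 8) / 4 = 21/4 = 5.25

Step 2 — sample variances and covariances s[i,j] = (1/(n-1)) · Σ_k (x_{k,i} - mean_i) · (x_{k,j} - mean_j), with n-1 = 3:
  s[X,X] = ((-1.25)·(-1.25) + (-0.25)·(-0.25) + (0.75)·(0.75) + (0.75)·(0.75)) / 3 = 2.75/3 = 0.9167
  s[X,Y] = ((-1.25)·(0.75) + (-0.25)·(-1.25) + (0.75)·(-2.25) + (0.75)·(2.75)) / 3 = -0.25/3 = -0.0833
  s[Y,Y] = ((0.75)·(0.75) + (-1.25)·(-1.25) + (-2.25)·(-2.25) + (2.75)·(2.75)) / 3 = 14.75/3 = 4.9167
  Sample standard deviations s_i = √(s[i,i]):
  s(X) = √(0.9167) = 0.9574
  s(Y) = √(4.9167) = 2.2174

Step 3 — r_{ij} = s_{ij} / (s_i · s_j):
  r[X,X] = 1 (diagonal).
  r[X,Y] = -0.0833 / (0.9574 · 2.2174) = -0.0833 / 2.123 = -0.0393
  r[Y,Y] = 1 (diagonal).

R is symmetric with unit diagonal. Assembling:

R = [[1, -0.0393],
 [-0.0393, 1]]


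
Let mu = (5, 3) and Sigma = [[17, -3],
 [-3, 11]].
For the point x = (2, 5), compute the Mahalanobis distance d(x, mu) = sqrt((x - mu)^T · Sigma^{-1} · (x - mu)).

Step 1 — centre the observation: (x - mu) = (-3, 2).

Step 2 — invert Sigma. det(Sigma) = 17·11 - (-3)² = 178.
  Sigma^{-1} = (1/det) · [[d, -b], [-b, a]] = [[0.0618, 0.0169],
 [0.0169, 0.0955]].

Step 3 — form the quadratic (x - mu)^T · Sigma^{-1} · (x - mu):
  Sigma^{-1} · (x - mu) = (-0.1517, 0.1404).
  (x - mu)^T · [Sigma^{-1} · (x - mu)] = (-3)·(-0.1517) + (2)·(0.1404) = 0.736.

Step 4 — take square root: d = √(0.736) ≈ 0.8579.

d(x, mu) = √(0.736) ≈ 0.8579


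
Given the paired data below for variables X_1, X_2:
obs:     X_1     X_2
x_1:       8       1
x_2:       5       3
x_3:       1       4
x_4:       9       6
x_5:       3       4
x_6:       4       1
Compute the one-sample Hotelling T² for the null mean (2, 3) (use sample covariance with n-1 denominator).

Step 1 — sample mean vector:
  mean(X_1) = (8 + 5 + 1 + 9 + 3 + 4) / 6 = 30/6 = 5
  mean(X_2) = (1 + 3 + 4 + 6 + 4 + 1) / 6 = 19/6 = 3.1667
  x̄ = (5, 3.1667),  deviation x̄ - mu_0 = (5, 3.1667) - (2, 3) = (3, 0.1667).

Step 2 — sample covariance matrix, S[i,j] = (1/(n-1)) · Σ_k (x_{k,i} - mean_i) · (x_{k,j} - mean_j), divisor n-1 = 5:
  S[X_1,X_1] = ((3)·(3) + (0)·(0) + (-4)·(-4) + (4)·(4) + (-2)·(-2) + (-1)·(-1)) / 5 = 46/5 = 9.2
  S[X_1,X_2] = ((3)·(-2.1667) + (0)·(-0.1667) + (-4)·(0.8333) + (4)·(2.8333) + (-2)·(0.8333) + (-1)·(-2.1667)) / 5 = 2/5 = 0.4
  S[X_2,X_2] = ((-2.1667)·(-2.1667) + (-0.1667)·(-0.1667) + (0.8333)·(0.8333) + (2.8333)·(2.8333) + (0.8333)·(0.8333) + (-2.1667)·(-2.1667)) / 5 = 18.8333/5 = 3.7667
  S = [[9.2, 0.4],
 [0.4, 3.7667]].

Step 3 — invert S. det(S) = 9.2·3.7667 - (0.4)² = 34.4933.
  S^{-1} = (1/det) · [[d, -b], [-b, a]] = [[0.1092, -0.0116],
 [-0.0116, 0.2667]].

Step 4 — quadratic form (x̄ - mu_0)^T · S^{-1} · (x̄ - mu_0):
  S^{-1} · (x̄ - mu_0) = (0.3257, 0.0097),
  (x̄ - mu_0)^T · [...] = (3)·(0.3257) + (0.1667)·(0.0097) = 0.9786.

Step 5 — scale by n: T² = 6 · 0.9786 = 5.8717.

T² ≈ 5.8717


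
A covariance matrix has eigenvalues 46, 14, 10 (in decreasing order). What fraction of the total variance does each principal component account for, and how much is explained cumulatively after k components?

Step 1 — total variance = trace(Sigma) = Σ λ_i = 46 + 14 + 10 = 70.

Step 2 — fraction explained by component i = λ_i / Σ λ:
  PC1: 46/70 = 0.6571
  PC2: 14/70 = 0.2
  PC3: 10/70 = 0.1429

Step 3 — cumulative fraction after k components = (λ_1 + ... + λ_k) / Σ λ:
  k = 1: 46/70 = 0.6571
  k = 2: (46 + 14)/70 = 60/70 = 0.8571
  k = 3: (46 + 14 + 10)/70 = 70/70 = 1

Summary (fraction, with percent):

explained: PC1 0.6571 (65.71%), PC2 0.2 (20%), PC3 0.1429 (14.29%);  cumulative: 0.6571, 0.8571, 1


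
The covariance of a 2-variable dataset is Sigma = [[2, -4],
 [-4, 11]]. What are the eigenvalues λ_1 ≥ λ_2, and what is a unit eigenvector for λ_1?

Step 1 — characteristic polynomial of 2×2 Sigma:
  det(Sigma - λI) = λ² - trace · λ + det = 0.
  trace = 2 + 11 = 13, det = 2·11 - (-4)² = 6.
Step 2 — discriminant:
  Δ = trace² - 4·det = 169 - 24 = 145.
Step 3 — eigenvalues:
  λ = (trace ± √Δ)/2 = (13 ± 12.0416)/2,
  λ_1 = 12.5208,  λ_2 = 0.4792.

Step 4 — unit eigenvector for λ_1: solve (Sigma - λ_1 I)v = 0. First row:
  (2 - 12.5208)·v_x + (-4)·v_y = 0, i.e. (-10.5208)·v_x + (-4)·v_y = 0,
  so v ∝ (b, λ_1 - a) = (-4, 10.5208); multiply by -1 so the first entry is positive: u = (4, -10.5208).
  ||u|| = √((4)² + (-10.5208)²) = √(126.6872) ≈ 11.2555,
  v_1 = u/||u|| ≈ (0.3554, -0.9347) (||v_1|| = 1).

λ_1 = 12.5208,  λ_2 = 0.4792;  v_1 ≈ (0.3554, -0.9347)


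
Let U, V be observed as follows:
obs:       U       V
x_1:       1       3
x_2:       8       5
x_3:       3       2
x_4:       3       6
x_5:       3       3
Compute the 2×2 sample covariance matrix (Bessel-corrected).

Step 1 — column means:
  mean(U) = (1 + 8 + 3 + 3 + 3) / 5 = 18/5 = 3.6
  mean(V) = (3 + 5 + 2 + 6 + 3) / 5 = 19/5 = 3.8

Step 2 — sample covariance S[i,j] = (1/(n-1)) · Σ_k (x_{k,i} - mean_i) · (x_{k,j} - mean_j), with n-1 = 4.
  S[U,U] = ((-2.6)·(-2.6) + (4.4)·(4.4) + (-0.6)·(-0.6) + (-0.6)·(-0.6) + (-0.6)·(-0.6)) / 4 = 27.2/4 = 6.8
  S[U,V] = ((-2.6)·(-0.8) + (4.4)·(1.2) + (-0.6)·(-1.8) + (-0.6)·(2.2) + (-0.6)·(-0.8)) / 4 = 7.6/4 = 1.9
  S[V,V] = ((-0.8)·(-0.8) + (1.2)·(1.2) + (-1.8)·(-1.8) + (2.2)·(2.2) + (-0.8)·(-0.8)) / 4 = 10.8/4 = 2.7

S is symmetric (S[j,i] = S[i,j]). Assembling:

S = [[6.8, 1.9],
 [1.9, 2.7]]


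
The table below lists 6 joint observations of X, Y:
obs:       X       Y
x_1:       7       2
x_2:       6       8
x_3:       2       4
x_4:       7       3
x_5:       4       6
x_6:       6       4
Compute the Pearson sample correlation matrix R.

Step 1 — column means:
  mean(X) = (7 + 6 + 2 + 7 + 4 + 6) / 6 = 32/6 = 5.3333
  mean(Y) = (2 + 8 + 4 + 3 + 6 + 4) / 6 = 27/6 = 4.5

Step 2 — sample variances and covariances s[i,j] = (1/(n-1)) · Σ_k (x_{k,i} - mean_i) · (x_{k,j} - mean_j), with n-1 = 5:
  s[X,X] = ((1.6667)·(1.6667) + (0.6667)·(0.6667) + (-3.3333)·(-3.3333) + (1.6667)·(1.6667) + (-1.3333)·(-1.3333) + (0.6667)·(0.6667)) / 5 = 19.3333/5 = 3.8667
  s[X,Y] = ((1.6667)·(-2.5) + (0.6667)·(3.5) + (-3.3333)·(-0.5) + (1.6667)·(-1.5) + (-1.3333)·(1.5) + (0.6667)·(-0.5)) / 5 = -5/5 = -1
  s[Y,Y] = ((-2.5)·(-2.5) + (3.5)·(3.5) + (-0.5)·(-0.5) + (-1.5)·(-1.5) + (1.5)·(1.5) + (-0.5)·(-0.5)) / 5 = 23.5/5 = 4.7
  Sample standard deviations s_i = √(s[i,i]):
  s(X) = √(3.8667) = 1.9664
  s(Y) = √(4.7) = 2.1679

Step 3 — r_{ij} = s_{ij} / (s_i · s_j):
  r[X,X] = 1 (diagonal).
  r[X,Y] = -1 / (1.9664 · 2.1679) = -1 / 4.263 = -0.2346
  r[Y,Y] = 1 (diagonal).

R is symmetric with unit diagonal. Assembling:

R = [[1, -0.2346],
 [-0.2346, 1]]
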